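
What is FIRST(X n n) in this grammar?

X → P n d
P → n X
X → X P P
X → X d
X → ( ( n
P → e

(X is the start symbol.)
FIRST sets of the non-terminals involved (from the grammar, by fixed-point iteration):
  FIRST(X) = { '(', 'e', 'n' }

To compute FIRST(X n n), process the symbols left to right:
Symbol X is a non-terminal. Add FIRST(X) \ {ε} = { '(', 'e', 'n' }
X is not nullable (ε ∉ FIRST(X)), so stop here.
FIRST(X n n) = { '(', 'e', 'n' }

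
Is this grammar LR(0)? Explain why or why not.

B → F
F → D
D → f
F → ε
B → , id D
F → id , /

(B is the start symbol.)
A grammar is LR(0) if no state in the canonical LR(0) collection has:
  - both a shift item (dot before a terminal) and a complete item (shift-reduce conflict), or
  - two or more complete items (reduce-reduce conflict; the accept item [B' → B .] counts as a complete item here).

Augment with B' → B and build the canonical LR(0) collection (I0 = CLOSURE({[B' → . B]}), then GOTO on every symbol after a dot until no new states appear). It has 11 states:
  I0: { [B → . , id D], [B → . F], [B' → . B], [D → . f], [F → . D], [F → . id , /], [F → .] }  — shift, reduce
  I1: { [B → , . id D] }  — shift
  I2: { [B' → B .] }  — accept
  I3: { [F → D .] }  — reduce
  I4: { [B → F .] }  — reduce
  I5: { [D → f .] }  — reduce
  I6: { [F → id . , /] }  — shift
  I7: { [F → id , . /] }  — shift
  I8: { [F → id , / .] }  — reduce
  I9: { [B → , id . D], [D → . f] }  — shift
  I10: { [B → , id D .] }  — reduce

Conflict in state I0:
  Shift-reduce conflict between [F → .] and [B → . , id D]
So the grammar is NOT LR(0).

Answer: No. Shift-reduce conflict between [F → .] and [B → . , id D]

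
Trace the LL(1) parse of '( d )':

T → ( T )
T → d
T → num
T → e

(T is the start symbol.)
Stack is shown with the top on the left.

Stack    Input    Action
------------------------
T $      ( d ) $  output T → ( T )
( T ) $  ( d ) $  match '('
T ) $    d ) $    output T → d
d ) $    d ) $    match 'd'
) $      ) $      match ')'
$        $        accept

The string is accepted.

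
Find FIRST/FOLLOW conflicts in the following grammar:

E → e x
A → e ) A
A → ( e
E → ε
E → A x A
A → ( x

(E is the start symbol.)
A FIRST/FOLLOW conflict occurs when a non-terminal N has a nullable alternative N → β (β ⇒* ε) and another alternative N → α with FIRST(α) ∩ FOLLOW(N) ≠ ∅: on such a lookahead the parser cannot decide between expanding α and letting N vanish via β.

Nullable non-terminals: E.
FIRST sets used below: FIRST(A) = { '(', 'e' }

E: nullable alternative(s) E → ε; FOLLOW(E) = { $ }
  E → e x: FIRST \ {ε} = { 'e' } — disjoint from FOLLOW(E)
  E → ε: FIRST \ {ε} = { } — this is the only nullable alternative, skip
  E → A x A: FIRST \ {ε} = { '(', 'e' } — disjoint from FOLLOW(E)

A has no nullable alternative, so no FIRST/FOLLOW check is needed there.

No FIRST/FOLLOW conflicts found.

Answer: No FIRST/FOLLOW conflicts.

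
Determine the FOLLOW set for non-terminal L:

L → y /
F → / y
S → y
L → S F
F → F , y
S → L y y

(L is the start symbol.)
To compute FOLLOW(L), find every occurrence of L on a right-hand side N → α L β: add FIRST(β) \ {ε}, and if β is empty or nullable also add FOLLOW(N). Iterate to a fixed point.

L is the start symbol, so $ ∈ FOLLOW(L).
In S → L y y: L is followed by y y, add FIRST(y y) \ {ε} = { 'y' }

Taking the union: FOLLOW(L) = { $, 'y' }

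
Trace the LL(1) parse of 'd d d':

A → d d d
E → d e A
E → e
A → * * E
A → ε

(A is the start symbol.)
LL(1) parsing maintains a stack (initially the start symbol over $) and the input. At each step: if the stack top is a terminal, match it against the current input token; if it is a non-terminal N, replace it with the RHS of M[N, lookahead] (the unique production whose predict set contains the lookahead).

Stack is shown with the top on the left.

Stack    Input    Action
------------------------
A $      d d d $  output A → d d d
d d d $  d d d $  match 'd'
d d $    d d $    match 'd'
d $      d $      match 'd'
$        $        accept

The string is accepted.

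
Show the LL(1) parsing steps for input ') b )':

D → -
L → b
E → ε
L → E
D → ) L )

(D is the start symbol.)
Stack is shown with the top on the left.

Stack    Input    Action
------------------------
D $      ) b ) $  output D → ) L )
) L ) $  ) b ) $  match ')'
L ) $    b ) $    output L → b
b ) $    b ) $    match 'b'
) $      ) $      match ')'
$        $        accept

The string is accepted.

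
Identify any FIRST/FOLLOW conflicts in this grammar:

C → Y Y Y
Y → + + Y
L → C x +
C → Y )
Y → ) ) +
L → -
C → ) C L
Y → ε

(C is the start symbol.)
Yes. C → Y ')' with FOLLOW(C) on { ')', '+' }; C → ')' C L with FOLLOW(C) on { ')' }; Y → '+' '+' Y with FOLLOW(Y) on { '+' }; Y → ')' ')' '+' with FOLLOW(Y) on { ')' }

Nullable non-terminals: C, Y.
FIRST sets used below: FIRST(Y) = { ')', '+', ε }

C: nullable alternative(s) C → Y Y Y; FOLLOW(C) = { $, ')', '+', '-', 'x' }
  C → Y Y Y: FIRST \ {ε} = { ')', '+' } — this is the only nullable alternative, skip
  C → Y ): FIRST \ {ε} = { ')', '+' } — overlaps FOLLOW(C) on { ')', '+' }: CONFLICT
  C → ) C L: FIRST \ {ε} = { ')' } — overlaps FOLLOW(C) on { ')' }: CONFLICT

Y: nullable alternative(s) Y → ε; FOLLOW(Y) = { $, ')', '+', '-', 'x' }
  Y → + + Y: FIRST \ {ε} = { '+' } — overlaps FOLLOW(Y) on { '+' }: CONFLICT
  Y → ) ) +: FIRST \ {ε} = { ')' } — overlaps FOLLOW(Y) on { ')' }: CONFLICT
  Y → ε: FIRST \ {ε} = { } — this is the only nullable alternative, skip

L has no nullable alternative, so no FIRST/FOLLOW check is needed there.

So the grammar has 4 FIRST/FOLLOW conflicts (marked CONFLICT above).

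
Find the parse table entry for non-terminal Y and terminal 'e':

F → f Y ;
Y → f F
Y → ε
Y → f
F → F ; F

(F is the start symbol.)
Empty (error entry)

To find M[Y, 'e'], we find productions for Y where 'e' is in the predict set (PREDICT(N → α) = (FIRST(α) \ {ε}) ∪ (FOLLOW(N) if α ⇒* ε)).

Relevant sets:
  FOLLOW(Y) = { ';' }

Y → f F: PREDICT = { 'f' }
Y → ε: PREDICT = { ';' }
Y → f: PREDICT = { 'f' }

M[Y, 'e'] is empty (no production applies)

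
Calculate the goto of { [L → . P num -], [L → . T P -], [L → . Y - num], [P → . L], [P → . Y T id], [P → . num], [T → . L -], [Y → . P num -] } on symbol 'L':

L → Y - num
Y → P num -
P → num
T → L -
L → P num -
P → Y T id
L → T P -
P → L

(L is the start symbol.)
GOTO(I, 'L') = CLOSURE({ [A → αX.β] : [A → α.Xβ] ∈ I, X = 'L' })

Items with dot before 'L', with the dot advanced:
  [P → . L] → [P → L .]
  [T → . L -] → [T → L . -]
Closure adds nothing (no advanced item has the dot before a non-terminal).

GOTO = { [P → L .], [T → L . -] }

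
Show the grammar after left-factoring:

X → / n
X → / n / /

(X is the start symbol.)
X → / n X'
X' → ε
X' → / /

Left-factoring transforms A → αβ₁ | αβ₂ into A → αA' and A' → β₁ | β₂
(α is the longest common prefix among the alternatives). Repeat until
no nonterminal has two alternatives with a common prefix.

Round 1: X has alternatives sharing prefix '/ n'. Introduce X': X → / n X'
  Add: X' → ε
  Add: X' → / /

No remaining common prefixes — done.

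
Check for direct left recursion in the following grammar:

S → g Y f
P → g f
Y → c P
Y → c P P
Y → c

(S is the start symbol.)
No direct left recursion

S → g Y f: starts with g
P → g f: starts with g
Y → c P: starts with c
Y → c P P: starts with c
Y → c: starts with c

No direct left recursion found.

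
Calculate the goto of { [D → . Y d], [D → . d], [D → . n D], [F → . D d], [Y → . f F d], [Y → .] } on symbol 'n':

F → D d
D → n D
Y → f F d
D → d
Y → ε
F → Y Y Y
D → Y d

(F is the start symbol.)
{ [D → . Y d], [D → . d], [D → . n D], [D → n . D], [Y → . f F d], [Y → .] }

GOTO(I, 'n') = CLOSURE({ [A → αX.β] : [A → α.Xβ] ∈ I, X = 'n' })

Items with dot before 'n', with the dot advanced:
  [D → . n D] → [D → n . D]
Closure of the advanced items:
  [D → n . D] has the dot before D: add [D → . n D], [D → . d], [D → . Y d]
  [D → . Y d] has the dot before Y: add [Y → . f F d], [Y → .]

GOTO = { [D → . Y d], [D → . d], [D → . n D], [D → n . D], [Y → . f F d], [Y → .] }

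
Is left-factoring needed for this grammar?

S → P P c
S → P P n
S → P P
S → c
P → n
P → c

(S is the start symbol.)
Yes, S has productions with common prefix 'P P'

Left-factoring is needed when two productions for the same non-terminal
share a common prefix on the right-hand side.

Productions for S:
  S → P P c
  S → P P n
  S → P P
  S → c
Productions for P:
  P → n
  P → c

Found common prefix 'P P' in productions for S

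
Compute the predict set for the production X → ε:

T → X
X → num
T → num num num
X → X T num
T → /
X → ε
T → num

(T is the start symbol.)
PREDICT(X → ε) = (FIRST(RHS) \ {ε}) ∪ (FOLLOW(X) if ε ∈ FIRST(RHS), i.e. RHS ⇒* ε)
The right-hand side is ε (FIRST(ε) = { ε }), so the predict set is FOLLOW(X) = { $, '/', 'num' }
PREDICT(X → ε) = { $, '/', 'num' }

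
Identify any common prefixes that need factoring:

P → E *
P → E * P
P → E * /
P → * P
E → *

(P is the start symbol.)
Yes, P has productions with common prefix 'E *'

Left-factoring is needed when two productions for the same non-terminal
share a common prefix on the right-hand side.

Productions for P:
  P → E *
  P → E * P
  P → E * /
  P → * P

Found common prefix 'E *' in productions for P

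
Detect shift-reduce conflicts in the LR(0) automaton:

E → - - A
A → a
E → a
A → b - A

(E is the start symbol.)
No shift-reduce conflicts

Augment with E' → E and build the canonical LR(0) collection (I0 = CLOSURE({[E' → . E]}), then GOTO on every symbol after a dot until no new states appear). It has 10 states:
  I0: { [E → . - - A], [E → . a], [E' → . E] }  — shift
  I1: { [E → - . - A] }  — shift
  I2: { [E' → E .] }  — accept
  I3: { [E → a .] }  — reduce
  I4: { [A → . a], [A → . b - A], [E → - - . A] }  — shift
  I5: { [E → - - A .] }  — reduce
  I6: { [A → a .] }  — reduce
  I7: { [A → b . - A] }  — shift
  I8: { [A → . a], [A → . b - A], [A → b - . A] }  — shift
  I9: { [A → b - A .] }  — reduce

No state contains both a complete item and a shift item.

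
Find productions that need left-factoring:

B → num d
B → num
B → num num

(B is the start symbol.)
Yes, B has productions with common prefix 'num'

Left-factoring is needed when two productions for the same non-terminal
share a common prefix on the right-hand side.

Productions for B:
  B → num d
  B → num
  B → num num

Found common prefix 'num' in productions for B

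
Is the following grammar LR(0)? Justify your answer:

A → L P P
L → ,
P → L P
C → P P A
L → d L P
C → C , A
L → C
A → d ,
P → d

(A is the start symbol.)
Augment with A' → A and build the canonical LR(0) collection (I0 = CLOSURE({[A' → . A]}), then GOTO on every symbol after a dot until no new states appear). It has 19 states:
  I0: { [A → . L P P], [A → . d ,], [A' → . A], [C → . C , A], [C → . P P A], [L → . ,], [L → . C], [L → . d L P], [P → . L P], [P → . d] }  — shift
  I1: { [L → , .] }  — reduce
  I2: { [A' → A .] }  — accept
  I3: { [C → C . , A], [L → C .] }  — shift, reduce
  I4: { [A → L . P P], [C → . C , A], [C → . P P A], [L → . ,], [L → . C], [L → . d L P], [P → . L P], [P → . d], [P → L . P] }  — shift
  I5: { [C → . C , A], [C → . P P A], [C → P . P A], [L → . ,], [L → . C], [L → . d L P], [P → . L P], [P → . d] }  — shift
  I6: { [A → d . ,], [C → . C , A], [C → . P P A], [L → . ,], [L → . C], [L → . d L P], [L → d . L P], [P → . L P], [P → . d], [P → d .] }  — shift, reduce
  I7: { [A → d , .], [L → , .] }  — 2 reduces
  I8: { [C → . C , A], [C → . P P A], [L → . ,], [L → . C], [L → . d L P], [L → d L . P], [P → . L P], [P → . d], [P → L . P] }  — shift
  I9: { [C → . C , A], [C → . P P A], [L → . ,], [L → . C], [L → . d L P], [L → d . L P], [P → . L P], [P → . d], [P → d .] }  — shift, reduce
  I10: { [C → . C , A], [C → . P P A], [L → . ,], [L → . C], [L → . d L P], [P → . L P], [P → . d], [P → L . P] }  — shift
  I11: { [C → . C , A], [C → . P P A], [C → P . P A], [L → . ,], [L → . C], [L → . d L P], [L → d L P .], [P → . L P], [P → . d], [P → L P .] }  — shift, 2 reduces
  I12: { [A → . L P P], [A → . d ,], [C → . C , A], [C → . P P A], [C → P . P A], [C → P P . A], [L → . ,], [L → . C], [L → . d L P], [P → . L P], [P → . d] }  — shift
  I13: { [C → P P A .] }  — reduce
  I14: { [C → . C , A], [C → . P P A], [C → P . P A], [L → . ,], [L → . C], [L → . d L P], [P → . L P], [P → . d], [P → L P .] }  — shift, reduce
  I15: { [A → L P . P], [C → . C , A], [C → . P P A], [C → P . P A], [L → . ,], [L → . C], [L → . d L P], [P → . L P], [P → . d], [P → L P .] }  — shift, reduce
  I16: { [A → . L P P], [A → . d ,], [A → L P P .], [C → . C , A], [C → . P P A], [C → P . P A], [C → P P . A], [L → . ,], [L → . C], [L → . d L P], [P → . L P], [P → . d] }  — shift, reduce
  I17: { [A → . L P P], [A → . d ,], [C → . C , A], [C → . P P A], [C → C , . A], [L → . ,], [L → . C], [L → . d L P], [P → . L P], [P → . d] }  — shift
  I18: { [C → C , A .] }  — reduce

Conflict in state I3:
  Shift-reduce conflict between [L → C .] and [C → C . , A]
So the grammar is NOT LR(0).

Answer: No. Shift-reduce conflict between [L → C .] and [C → C . , A]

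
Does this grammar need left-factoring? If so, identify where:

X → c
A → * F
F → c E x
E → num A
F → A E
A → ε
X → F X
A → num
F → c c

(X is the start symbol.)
Left-factoring is needed when two productions for the same non-terminal
share a common prefix on the right-hand side.

Productions for X:
  X → c
  X → F X
Productions for A:
  A → * F
  A → ε
  A → num
Productions for F:
  F → c E x
  F → A E
  F → c c

Found common prefix 'c' in productions for F

Answer: Yes, F has productions with common prefix 'c'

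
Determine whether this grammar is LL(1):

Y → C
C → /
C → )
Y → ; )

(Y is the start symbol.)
A grammar is LL(1) if for each non-terminal N with multiple productions, the predict sets of those productions are pairwise disjoint, where PREDICT(N → α) = (FIRST(α) \ {ε}) ∪ (FOLLOW(N) if α ⇒* ε).

Relevant sets:
  FIRST(C) = { ')', '/' }

For Y:
  PREDICT(Y → C) = { ')', '/' }
  PREDICT(Y → ';' ')') = { ';' }
For C:
  PREDICT(C → '/') = { '/' }
  PREDICT(C → ')') = { ')' }

All predict sets are disjoint. The grammar IS LL(1).

Answer: Yes, the grammar is LL(1).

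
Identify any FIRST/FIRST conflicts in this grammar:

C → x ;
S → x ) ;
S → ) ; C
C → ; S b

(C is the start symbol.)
Productions for C:
  C → x ;: FIRST = { 'x' }
  C → ; S b: FIRST = { ';' }
Productions for S:
  S → x ) ;: FIRST = { 'x' }
  S → ) ; C: FIRST = { ')' }

All alternatives of each non-terminal have pairwise disjoint FIRST sets.

Answer: No FIRST/FIRST conflicts.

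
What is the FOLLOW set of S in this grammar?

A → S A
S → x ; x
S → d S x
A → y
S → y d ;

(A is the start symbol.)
In A → S A: S is followed by A, add FIRST(A) \ {ε} = { 'd', 'x', 'y' }
In S → d S x: S is followed by x, add FIRST(x) \ {ε} = { 'x' }

Taking the union: FOLLOW(S) = { 'd', 'x', 'y' }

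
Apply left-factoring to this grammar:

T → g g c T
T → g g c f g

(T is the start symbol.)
Left-factoring transforms A → αβ₁ | αβ₂ into A → αA' and A' → β₁ | β₂
(α is the longest common prefix among the alternatives). Repeat until
no nonterminal has two alternatives with a common prefix.

Round 1: T has alternatives sharing prefix 'g g c'. Introduce T': T → g g c T'
  Add: T' → T
  Add: T' → f g

No remaining common prefixes — done.

Resulting grammar:
T → g g c T'
T' → T
T' → f g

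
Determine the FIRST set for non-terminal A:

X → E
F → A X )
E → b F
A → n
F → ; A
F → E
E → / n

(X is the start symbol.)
To compute FIRST(A), examine every production with A on the left-hand side, reading each right-hand side left to right until a non-nullable symbol is reached.

From A → n:
  - n is a terminal: add 'n' and stop

Collecting: FIRST(A) = { 'n' }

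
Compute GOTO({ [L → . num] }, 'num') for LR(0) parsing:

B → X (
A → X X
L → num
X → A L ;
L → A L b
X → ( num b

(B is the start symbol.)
{ [L → num .] }

GOTO(I, 'num') = CLOSURE({ [A → αX.β] : [A → α.Xβ] ∈ I, X = 'num' })

Items with dot before 'num', with the dot advanced:
  [L → . num] → [L → num .]
Closure adds nothing (no advanced item has the dot before a non-terminal).

GOTO = { [L → num .] }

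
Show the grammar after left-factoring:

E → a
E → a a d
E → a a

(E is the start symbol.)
Left-factoring transforms A → αβ₁ | αβ₂ into A → αA' and A' → β₁ | β₂
(α is the longest common prefix among the alternatives). Repeat until
no nonterminal has two alternatives with a common prefix.

Round 1: E has alternatives sharing prefix 'a'. Introduce E': E → a E'
  Add: E' → ε
  Add: E' → a d
  Add: E' → a

Round 2: E' has alternatives sharing prefix 'a'. Introduce E'': E' → a E''
  Add: E'' → d
  Add: E'' → ε

No remaining common prefixes — done.

Resulting grammar:
E → a E'
E' → ε
E' → a E''
E'' → d
E'' → ε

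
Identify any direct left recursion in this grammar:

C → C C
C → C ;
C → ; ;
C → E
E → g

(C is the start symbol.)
Yes, C is left-recursive

Direct left recursion occurs when N → N α for some non-terminal N (the right-hand side begins with the left-hand side itself).

C → C C: LEFT RECURSIVE (starts with C)
C → C ;: LEFT RECURSIVE (starts with C)
C → ; ;: starts with ';'
C → E: starts with E
E → g: starts with g

The grammar has direct left recursion on: C.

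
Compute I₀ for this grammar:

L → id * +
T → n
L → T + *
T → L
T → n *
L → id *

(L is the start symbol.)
First, augment the grammar with L' → L
I₀ = CLOSURE({ [L' → . L] }):
  [L' → . L] has the dot before L: add [L → . id * +], [L → . T + *], [L → . id *]
  [L → . T + *] has the dot before T: add [T → . n], [T → . L], [T → . n *]
No further items can be added.

I₀ = { [L → . T + *], [L → . id * +], [L → . id *], [L' → . L], [T → . L], [T → . n *], [T → . n] }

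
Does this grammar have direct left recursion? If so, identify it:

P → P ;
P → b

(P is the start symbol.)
Direct left recursion occurs when N → N α for some non-terminal N (the right-hand side begins with the left-hand side itself).

P → P ;: LEFT RECURSIVE (starts with P)
P → b: starts with b

The grammar has direct left recursion on: P.

Answer: Yes, P is left-recursive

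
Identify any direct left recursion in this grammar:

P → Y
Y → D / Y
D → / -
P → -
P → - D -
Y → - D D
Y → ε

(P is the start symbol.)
No direct left recursion

Direct left recursion occurs when N → N α for some non-terminal N (the right-hand side begins with the left-hand side itself).

P → Y: starts with Y
Y → D / Y: starts with D
D → / -: starts with '/'
P → -: starts with '-'
P → - D -: starts with '-'
Y → - D D: starts with '-'
Y → ε: starts with ε

No direct left recursion found.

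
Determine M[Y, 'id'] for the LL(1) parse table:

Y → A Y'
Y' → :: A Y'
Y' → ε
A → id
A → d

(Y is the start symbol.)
To find M[Y, 'id'], we find productions for Y where 'id' is in the predict set (PREDICT(N → α) = (FIRST(α) \ {ε}) ∪ (FOLLOW(N) if α ⇒* ε)).

Relevant sets:
  FIRST(A) = { 'd', 'id' }

Y → A Y': PREDICT = { 'd', 'id' }
  'id' is in predict set, so this production goes in M[Y, 'id']

M[Y, 'id'] = Y → A Y'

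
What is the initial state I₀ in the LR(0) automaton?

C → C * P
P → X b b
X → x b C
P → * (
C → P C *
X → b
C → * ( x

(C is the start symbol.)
{ [C → . * ( x], [C → . C * P], [C → . P C *], [C' → . C], [P → . * (], [P → . X b b], [X → . b], [X → . x b C] }

First, augment the grammar with C' → C
I₀ = CLOSURE({ [C' → . C] }):
  [C' → . C] has the dot before C: add [C → . C * P], [C → . P C *], [C → . * ( x]
  [C → . P C *] has the dot before P: add [P → . X b b], [P → . * (]
  [P → . X b b] has the dot before X: add [X → . x b C], [X → . b]
No further items can be added.

I₀ = { [C → . * ( x], [C → . C * P], [C → . P C *], [C' → . C], [P → . * (], [P → . X b b], [X → . b], [X → . x b C] }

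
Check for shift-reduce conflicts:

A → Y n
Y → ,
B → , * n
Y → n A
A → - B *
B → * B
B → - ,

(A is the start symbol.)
No shift-reduce conflicts

Augment with A' → A and build the canonical LR(0) collection (I0 = CLOSURE({[A' → . A]}), then GOTO on every symbol after a dot until no new states appear). It has 17 states:
  I0: { [A → . - B *], [A → . Y n], [A' → . A], [Y → . ,], [Y → . n A] }  — shift
  I1: { [Y → , .] }  — reduce
  I2: { [A → - . B *], [B → . * B], [B → . , * n], [B → . - ,] }  — shift
  I3: { [A' → A .] }  — accept
  I4: { [A → Y . n] }  — shift
  I5: { [A → . - B *], [A → . Y n], [Y → . ,], [Y → . n A], [Y → n . A] }  — shift
  I6: { [Y → n A .] }  — reduce
  I7: { [A → Y n .] }  — reduce
  I8: { [B → * . B], [B → . * B], [B → . , * n], [B → . - ,] }  — shift
  I9: { [B → , . * n] }  — shift
  I10: { [B → - . ,] }  — shift
  I11: { [A → - B . *] }  — shift
  I12: { [A → - B * .] }  — reduce
  I13: { [B → - , .] }  — reduce
  I14: { [B → , * . n] }  — shift
  I15: { [B → , * n .] }  — reduce
  I16: { [B → * B .] }  — reduce

No state contains both a complete item and a shift item.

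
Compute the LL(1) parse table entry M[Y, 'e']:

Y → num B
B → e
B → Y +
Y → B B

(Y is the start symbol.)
To find M[Y, 'e'], we find productions for Y where 'e' is in the predict set (PREDICT(N → α) = (FIRST(α) \ {ε}) ∪ (FOLLOW(N) if α ⇒* ε)).

Relevant sets:
  FIRST(B) = { 'e', 'num' }

Y → num B: PREDICT = { 'num' }
Y → B B: PREDICT = { 'e', 'num' }
  'e' is in predict set, so this production goes in M[Y, 'e']

M[Y, 'e'] = Y → B B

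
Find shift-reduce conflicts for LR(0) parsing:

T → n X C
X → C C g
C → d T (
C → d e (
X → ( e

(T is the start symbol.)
Augment with T' → T and build the canonical LR(0) collection (I0 = CLOSURE({[T' → . T]}), then GOTO on every symbol after a dot until no new states appear). It has 15 states:
  I0: { [T → . n X C], [T' → . T] }  — shift
  I1: { [T' → T .] }  — accept
  I2: { [C → . d T (], [C → . d e (], [T → n . X C], [X → . ( e], [X → . C C g] }  — shift
  I3: { [X → ( . e] }  — shift
  I4: { [C → . d T (], [C → . d e (], [X → C . C g] }  — shift
  I5: { [C → . d T (], [C → . d e (], [T → n X . C] }  — shift
  I6: { [C → d . T (], [C → d . e (], [T → . n X C] }  — shift
  I7: { [C → d T . (] }  — shift
  I8: { [C → d e . (] }  — shift
  I9: { [C → d e ( .] }  — reduce
  I10: { [C → d T ( .] }  — reduce
  I11: { [T → n X C .] }  — reduce
  I12: { [X → C C . g] }  — shift
  I13: { [X → C C g .] }  — reduce
  I14: { [X → ( e .] }  — reduce

No state contains both a complete item and a shift item.

Answer: No shift-reduce conflicts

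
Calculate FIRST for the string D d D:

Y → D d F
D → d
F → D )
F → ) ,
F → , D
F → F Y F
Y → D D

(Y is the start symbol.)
{ 'd' }

FIRST sets of the non-terminals involved (from the grammar, by fixed-point iteration):
  FIRST(D) = { 'd' }

To compute FIRST(D d D), process the symbols left to right:
Symbol D is a non-terminal. Add FIRST(D) \ {ε} = { 'd' }
D is not nullable (ε ∉ FIRST(D)), so stop here.
FIRST(D d D) = { 'd' }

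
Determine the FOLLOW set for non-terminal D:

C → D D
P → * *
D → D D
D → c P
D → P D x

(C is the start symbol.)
{ $, '*', 'c', 'x' }

To compute FOLLOW(D), find every occurrence of D on a right-hand side N → α D β: add FIRST(β) \ {ε}, and if β is empty or nullable also add FOLLOW(N). Iterate to a fixed point.

In C → D D: D is followed by D, add FIRST(D) \ {ε} = { '*', 'c' }
In C → D D: D is at the end, add FOLLOW(C)
In D → D D: D is followed by D, add FIRST(D) \ {ε} = { '*', 'c' }
In D → D D: D is at the end; this adds FOLLOW(D) to itself — nothing new
In D → P D x: D is followed by x, add FIRST(x) \ {ε} = { 'x' }

The FOLLOW sets referred to above (computed the same way, to a fixed point):
  FOLLOW(C) = { $ }

Taking the union: FOLLOW(D) = { $, '*', 'c', 'x' }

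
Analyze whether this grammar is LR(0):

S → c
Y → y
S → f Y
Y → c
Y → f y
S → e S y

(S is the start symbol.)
Yes, the grammar is LR(0)

A grammar is LR(0) if no state in the canonical LR(0) collection has:
  - both a shift item (dot before a terminal) and a complete item (shift-reduce conflict), or
  - two or more complete items (reduce-reduce conflict; the accept item [S' → S .] counts as a complete item here).

Augment with S' → S and build the canonical LR(0) collection (I0 = CLOSURE({[S' → . S]}), then GOTO on every symbol after a dot until no new states appear). It has 12 states:
  I0: { [S → . c], [S → . e S y], [S → . f Y], [S' → . S] }  — shift
  I1: { [S' → S .] }  — accept
  I2: { [S → c .] }  — reduce
  I3: { [S → . c], [S → . e S y], [S → . f Y], [S → e . S y] }  — shift
  I4: { [S → f . Y], [Y → . c], [Y → . f y], [Y → . y] }  — shift
  I5: { [S → f Y .] }  — reduce
  I6: { [Y → c .] }  — reduce
  I7: { [Y → f . y] }  — shift
  I8: { [Y → y .] }  — reduce
  I9: { [Y → f y .] }  — reduce
  I10: { [S → e S . y] }  — shift
  I11: { [S → e S y .] }  — reduce

Every state is either a pure shift/goto state or contains exactly one complete item and nothing to shift — no conflicts. The grammar is LR(0).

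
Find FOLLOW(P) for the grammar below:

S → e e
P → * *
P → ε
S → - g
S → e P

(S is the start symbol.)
In S → e P: P is at the end, add FOLLOW(S)

The FOLLOW sets referred to above (computed the same way, to a fixed point):
  FOLLOW(S) = { $ }

Taking the union: FOLLOW(P) = { $ }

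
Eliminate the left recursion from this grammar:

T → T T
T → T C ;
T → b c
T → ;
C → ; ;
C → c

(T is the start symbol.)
T is directly left-recursive. The standard transformation for
  A → A α₁ | ... | A α_m | β₁ | ... | β_n
is
  A  → β₁ A' | ... | β_n A'
  A' → α₁ A' | ... | α_m A' | ε

T → b c becomes T → b c T'
T → ; becomes T → ; T'
T → T T becomes T' → T T'
T → T C ; becomes T' → C ; T'
Add T' → ε

Productions for other non-terminals are unchanged:
  C → ; ;
  C → c

Resulting grammar:
T → b c T'
T → ; T'
T' → T T'
T' → C ; T'
T' → ε
C → ; ;
C → c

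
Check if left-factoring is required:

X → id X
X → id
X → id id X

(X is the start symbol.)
Left-factoring is needed when two productions for the same non-terminal
share a common prefix on the right-hand side.

Productions for X:
  X → id X
  X → id
  X → id id X

Found common prefix 'id' in productions for X

Answer: Yes, X has productions with common prefix 'id'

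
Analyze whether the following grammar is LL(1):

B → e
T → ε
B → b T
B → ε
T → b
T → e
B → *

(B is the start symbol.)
Yes, the grammar is LL(1).

A grammar is LL(1) if for each non-terminal N with multiple productions, the predict sets of those productions are pairwise disjoint, where PREDICT(N → α) = (FIRST(α) \ {ε}) ∪ (FOLLOW(N) if α ⇒* ε).

Relevant sets:
  FOLLOW(B) = { $ }
  FOLLOW(T) = { $ }

For B:
  PREDICT(B → e) = { 'e' }
  PREDICT(B → b T) = { 'b' }
  PREDICT(B → ε) = { $ }
  PREDICT(B → '*') = { '*' }
For T:
  PREDICT(T → ε) = { $ }
  PREDICT(T → b) = { 'b' }
  PREDICT(T → e) = { 'e' }

All predict sets are disjoint. The grammar IS LL(1).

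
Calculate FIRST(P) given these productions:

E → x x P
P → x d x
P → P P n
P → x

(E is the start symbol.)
To compute FIRST(P), examine every production with P on the left-hand side, reading each right-hand side left to right until a non-nullable symbol is reached.

From P → x d x:
  - x is a terminal: add 'x' and stop
From P → P P n:
  - P is the symbol being defined: contributes nothing new
    P is not nullable, so stop
From P → x:
  - x is a terminal: add 'x' and stop

Collecting: FIRST(P) = { 'x' }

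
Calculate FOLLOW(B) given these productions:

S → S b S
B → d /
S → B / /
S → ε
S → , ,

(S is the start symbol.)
To compute FOLLOW(B), find every occurrence of B on a right-hand side N → α B β: add FIRST(β) \ {ε}, and if β is empty or nullable also add FOLLOW(N). Iterate to a fixed point.

In S → B / /: B is followed by '/' '/', add FIRST('/' '/') \ {ε} = { '/' }

Taking the union: FOLLOW(B) = { '/' }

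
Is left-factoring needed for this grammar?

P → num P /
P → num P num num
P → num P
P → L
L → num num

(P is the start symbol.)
Left-factoring is needed when two productions for the same non-terminal
share a common prefix on the right-hand side.

Productions for P:
  P → num P /
  P → num P num num
  P → num P
  P → L

Found common prefix 'num P' in productions for P

Answer: Yes, P has productions with common prefix 'num P'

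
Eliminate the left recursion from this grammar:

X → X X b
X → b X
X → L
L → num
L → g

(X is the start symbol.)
X is directly left-recursive. The standard transformation for
  A → A α₁ | ... | A α_m | β₁ | ... | β_n
is
  A  → β₁ A' | ... | β_n A'
  A' → α₁ A' | ... | α_m A' | ε

X → b X becomes X → b X X'
X → L becomes X → L X'
X → X X b becomes X' → X b X'
Add X' → ε

Productions for other non-terminals are unchanged:
  L → num
  L → g

Resulting grammar:
X → b X X'
X → L X'
X' → X b X'
X' → ε
L → num
L → g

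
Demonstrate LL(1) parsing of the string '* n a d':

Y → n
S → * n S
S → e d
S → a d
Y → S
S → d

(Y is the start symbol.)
LL(1) parsing maintains a stack (initially the start symbol over $) and the input. At each step: if the stack top is a terminal, match it against the current input token; if it is a non-terminal N, replace it with the RHS of M[N, lookahead] (the unique production whose predict set contains the lookahead).

Stack is shown with the top on the left.

Stack    Input      Action
--------------------------
Y $      * n a d $  output Y → S
S $      * n a d $  output S → * n S
* n S $  * n a d $  match '*'
n S $    n a d $    match 'n'
S $      a d $      output S → a d
a d $    a d $      match 'a'
d $      d $        match 'd'
$        $          accept

The string is accepted.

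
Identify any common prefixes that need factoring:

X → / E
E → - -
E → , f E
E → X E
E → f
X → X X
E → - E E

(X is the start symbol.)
Left-factoring is needed when two productions for the same non-terminal
share a common prefix on the right-hand side.

Productions for X:
  X → / E
  X → X X
Productions for E:
  E → - -
  E → , f E
  E → X E
  E → f
  E → - E E

Found common prefix '-' in productions for E

Answer: Yes, E has productions with common prefix '-'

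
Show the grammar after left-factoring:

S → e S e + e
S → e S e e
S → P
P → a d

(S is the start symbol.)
Left-factoring transforms A → αβ₁ | αβ₂ into A → αA' and A' → β₁ | β₂
(α is the longest common prefix among the alternatives). Repeat until
no nonterminal has two alternatives with a common prefix.

Round 1: S has alternatives sharing prefix 'e S e'. Introduce S': S → e S e S'
  Add: S' → + e
  Add: S' → e

No remaining common prefixes — done.

Resulting grammar:
S → e S e S'
S' → + e
S' → e
S → P
P → a d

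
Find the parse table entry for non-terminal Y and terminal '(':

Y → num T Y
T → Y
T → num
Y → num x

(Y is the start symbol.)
To find M[Y, '('], we find productions for Y where '(' is in the predict set (PREDICT(N → α) = (FIRST(α) \ {ε}) ∪ (FOLLOW(N) if α ⇒* ε)).

Y → num T Y: PREDICT = { 'num' }
Y → num x: PREDICT = { 'num' }

M[Y, '('] is empty (no production applies)

Answer: Empty (error entry)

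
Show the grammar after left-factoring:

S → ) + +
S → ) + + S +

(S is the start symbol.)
S → ) + + S'
S' → ε
S' → S +

Left-factoring transforms A → αβ₁ | αβ₂ into A → αA' and A' → β₁ | β₂
(α is the longest common prefix among the alternatives). Repeat until
no nonterminal has two alternatives with a common prefix.

Round 1: S has alternatives sharing prefix ') + +'. Introduce S': S → ) + + S'
  Add: S' → ε
  Add: S' → S +

No remaining common prefixes — done.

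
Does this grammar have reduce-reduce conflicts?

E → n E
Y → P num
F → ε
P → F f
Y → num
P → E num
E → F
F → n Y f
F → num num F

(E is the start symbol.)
No reduce-reduce conflicts

Augment with E' → E and build the canonical LR(0) collection (I0 = CLOSURE({[E' → . E]}), then GOTO on every symbol after a dot until no new states appear). It has 18 states:
  I0: { [E → . F], [E → . n E], [E' → . E], [F → . n Y f], [F → . num num F], [F → .] }  — shift, reduce
  I1: { [E' → E .] }  — accept
  I2: { [E → F .] }  — reduce
  I3: { [E → . F], [E → . n E], [E → n . E], [F → . n Y f], [F → . num num F], [F → .], [F → n . Y f], [P → . E num], [P → . F f], [Y → . P num], [Y → . num] }  — shift, reduce
  I4: { [F → num . num F] }  — shift
  I5: { [F → . n Y f], [F → . num num F], [F → .], [F → num num . F] }  — shift, reduce
  I6: { [F → num num F .] }  — reduce
  I7: { [E → . F], [E → . n E], [F → . n Y f], [F → . num num F], [F → .], [F → n . Y f], [P → . E num], [P → . F f], [Y → . P num], [Y → . num] }  — shift, reduce
  I8: { [P → E . num] }  — shift
  I9: { [E → F .], [P → F . f] }  — shift, reduce
  I10: { [Y → P . num] }  — shift
  I11: { [F → n Y . f] }  — shift
  I12: { [F → num . num F], [Y → num .] }  — shift, reduce
  I13: { [F → n Y f .] }  — reduce
  I14: { [Y → P num .] }  — reduce
  I15: { [P → F f .] }  — reduce
  I16: { [P → E num .] }  — reduce
  I17: { [E → n E .], [P → E . num] }  — shift, reduce

No state contains more than one complete item.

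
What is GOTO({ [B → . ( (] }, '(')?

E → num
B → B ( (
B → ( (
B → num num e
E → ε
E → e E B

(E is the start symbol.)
GOTO(I, '(') = CLOSURE({ [A → αX.β] : [A → α.Xβ] ∈ I, X = '(' })

Items with dot before '(', with the dot advanced:
  [B → . ( (] → [B → ( . (]
Closure adds nothing (no advanced item has the dot before a non-terminal).

GOTO = { [B → ( . (] }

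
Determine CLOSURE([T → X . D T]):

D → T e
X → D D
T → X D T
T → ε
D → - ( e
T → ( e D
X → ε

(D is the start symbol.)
To compute CLOSURE, for each item [A → α.Bβ] where B is a non-terminal, add [B → .γ] for all productions B → γ; repeat for the newly added items until nothing changes.

Start with: [T → X . D T]
  [T → X . D T] has the dot before D: add [D → . T e], [D → . - ( e]
  [D → . T e] has the dot before T: add [T → . X D T], [T → .], [T → . ( e D]
  [T → . X D T] has the dot before X: add [X → . D D], [X → .]
No further items can be added.

CLOSURE = { [D → . - ( e], [D → . T e], [T → . ( e D], [T → . X D T], [T → .], [T → X . D T], [X → . D D], [X → .] }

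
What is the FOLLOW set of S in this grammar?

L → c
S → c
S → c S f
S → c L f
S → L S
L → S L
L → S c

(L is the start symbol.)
{ 'c', 'f' }

In S → c S f: S is followed by f, add FIRST(f) \ {ε} = { 'f' }
In S → L S: S is at the end; this adds FOLLOW(S) to itself — nothing new
In L → S L: S is followed by L, add FIRST(L) \ {ε} = { 'c' }
In L → S c: S is followed by c, add FIRST(c) \ {ε} = { 'c' }

Taking the union: FOLLOW(S) = { 'c', 'f' }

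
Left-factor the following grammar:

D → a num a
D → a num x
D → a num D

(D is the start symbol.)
Left-factoring transforms A → αβ₁ | αβ₂ into A → αA' and A' → β₁ | β₂
(α is the longest common prefix among the alternatives). Repeat until
no nonterminal has two alternatives with a common prefix.

Round 1: D has alternatives sharing prefix 'a num'. Introduce D': D → a num D'
  Add: D' → a
  Add: D' → x
  Add: D' → D

No remaining common prefixes — done.

Resulting grammar:
D → a num D'
D' → a
D' → x
D' → D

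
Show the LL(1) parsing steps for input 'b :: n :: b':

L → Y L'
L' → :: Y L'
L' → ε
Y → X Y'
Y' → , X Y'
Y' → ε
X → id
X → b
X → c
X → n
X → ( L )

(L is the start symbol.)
LL(1) parsing maintains a stack (initially the start symbol over $) and the input. At each step: if the stack top is a terminal, match it against the current input token; if it is a non-terminal N, replace it with the RHS of M[N, lookahead] (the unique production whose predict set contains the lookahead).

Stack is shown with the top on the left.

Stack      Input          Action
--------------------------------
L $        b :: n :: b $  output L → Y L'
Y L' $     b :: n :: b $  output Y → X Y'
X Y' L' $  b :: n :: b $  output X → b
b Y' L' $  b :: n :: b $  match 'b'
Y' L' $    :: n :: b $    output Y' → ε
L' $       :: n :: b $    output L' → :: Y L'
:: Y L' $  :: n :: b $    match '::'
Y L' $     n :: b $       output Y → X Y'
X Y' L' $  n :: b $       output X → n
n Y' L' $  n :: b $       match 'n'
Y' L' $    :: b $         output Y' → ε
L' $       :: b $         output L' → :: Y L'
:: Y L' $  :: b $         match '::'
Y L' $     b $            output Y → X Y'
X Y' L' $  b $            output X → b
b Y' L' $  b $            match 'b'
Y' L' $    $              output Y' → ε
L' $       $              output L' → ε
$          $              accept

The string is accepted.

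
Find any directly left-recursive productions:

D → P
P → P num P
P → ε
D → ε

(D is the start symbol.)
Direct left recursion occurs when N → N α for some non-terminal N (the right-hand side begins with the left-hand side itself).

D → P: starts with P
P → P num P: LEFT RECURSIVE (starts with P)
P → ε: starts with ε
D → ε: starts with ε

The grammar has direct left recursion on: P.

Answer: Yes, P is left-recursive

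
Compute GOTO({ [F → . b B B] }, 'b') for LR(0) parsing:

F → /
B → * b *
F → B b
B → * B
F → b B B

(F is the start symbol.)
GOTO(I, 'b') = CLOSURE({ [A → αX.β] : [A → α.Xβ] ∈ I, X = 'b' })

Items with dot before 'b', with the dot advanced:
  [F → . b B B] → [F → b . B B]
Closure of the advanced items:
  [F → b . B B] has the dot before B: add [B → . * b *], [B → . * B]

GOTO = { [B → . * B], [B → . * b *], [F → b . B B] }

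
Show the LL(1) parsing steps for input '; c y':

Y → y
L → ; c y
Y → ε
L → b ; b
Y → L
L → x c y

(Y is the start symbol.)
LL(1) parsing maintains a stack (initially the start symbol over $) and the input. At each step: if the stack top is a terminal, match it against the current input token; if it is a non-terminal N, replace it with the RHS of M[N, lookahead] (the unique production whose predict set contains the lookahead).

Stack is shown with the top on the left.

Stack    Input    Action
------------------------
Y $      ; c y $  output Y → L
L $      ; c y $  output L → ; c y
; c y $  ; c y $  match ';'
c y $    c y $    match 'c'
y $      y $      match 'y'
$        $        accept

The string is accepted.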